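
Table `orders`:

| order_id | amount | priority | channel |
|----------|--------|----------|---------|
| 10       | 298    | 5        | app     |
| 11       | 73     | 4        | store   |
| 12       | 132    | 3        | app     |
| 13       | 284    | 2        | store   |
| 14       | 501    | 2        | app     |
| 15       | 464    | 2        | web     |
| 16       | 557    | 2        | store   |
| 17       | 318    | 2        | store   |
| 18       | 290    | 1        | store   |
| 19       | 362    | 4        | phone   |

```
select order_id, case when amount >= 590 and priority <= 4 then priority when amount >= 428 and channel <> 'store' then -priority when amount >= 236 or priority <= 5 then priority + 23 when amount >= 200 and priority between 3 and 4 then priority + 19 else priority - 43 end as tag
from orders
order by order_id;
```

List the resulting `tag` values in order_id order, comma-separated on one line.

order_id=10: amount >= 236 or priority <= 5 → 28
order_id=11: amount >= 236 or priority <= 5 → 27
order_id=12: amount >= 236 or priority <= 5 → 26
order_id=13: amount >= 236 or priority <= 5 → 25
order_id=14: amount >= 428 and channel <> 'store' → -2
order_id=15: amount >= 428 and channel <> 'store' → -2
order_id=16: amount >= 236 or priority <= 5 → 25
order_id=17: amount >= 236 or priority <= 5 → 25
order_id=18: amount >= 236 or priority <= 5 → 24
order_id=19: amount >= 236 or priority <= 5 → 27

28, 27, 26, 25, -2, -2, 25, 25, 24, 27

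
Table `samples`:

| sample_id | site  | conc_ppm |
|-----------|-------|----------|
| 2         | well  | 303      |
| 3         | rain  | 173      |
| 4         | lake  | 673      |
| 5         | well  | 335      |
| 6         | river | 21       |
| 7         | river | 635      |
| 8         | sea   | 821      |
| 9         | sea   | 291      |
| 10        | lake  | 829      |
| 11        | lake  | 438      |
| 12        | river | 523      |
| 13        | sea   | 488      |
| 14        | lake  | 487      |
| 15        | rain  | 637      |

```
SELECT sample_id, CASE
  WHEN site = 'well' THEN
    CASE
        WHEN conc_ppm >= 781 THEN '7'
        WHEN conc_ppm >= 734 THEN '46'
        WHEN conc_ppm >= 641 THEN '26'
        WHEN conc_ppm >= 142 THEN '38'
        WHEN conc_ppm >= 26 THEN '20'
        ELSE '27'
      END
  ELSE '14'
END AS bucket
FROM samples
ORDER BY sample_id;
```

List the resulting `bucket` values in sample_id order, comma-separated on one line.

38, 14, 14, 38, 14, 14, 14, 14, 14, 14, 14, 14, 14, 14

sample_id=2: site='well' → inner[conc_ppm >= 142] → 38
sample_id=3: site='rain' → outer ELSE → 14
sample_id=4: site='lake' → outer ELSE → 14
sample_id=5: site='well' → inner[conc_ppm >= 142] → 38
sample_id=6: site='river' → outer ELSE → 14
sample_id=7: site='river' → outer ELSE → 14
sample_id=8: site='sea' → outer ELSE → 14
sample_id=9: site='sea' → outer ELSE → 14
sample_id=10: site='lake' → outer ELSE → 14
sample_id=11: site='lake' → outer ELSE → 14
sample_id=12: site='river' → outer ELSE → 14
sample_id=13: site='sea' → outer ELSE → 14
sample_id=14: site='lake' → outer ELSE → 14
sample_id=15: site='rain' → outer ELSE → 14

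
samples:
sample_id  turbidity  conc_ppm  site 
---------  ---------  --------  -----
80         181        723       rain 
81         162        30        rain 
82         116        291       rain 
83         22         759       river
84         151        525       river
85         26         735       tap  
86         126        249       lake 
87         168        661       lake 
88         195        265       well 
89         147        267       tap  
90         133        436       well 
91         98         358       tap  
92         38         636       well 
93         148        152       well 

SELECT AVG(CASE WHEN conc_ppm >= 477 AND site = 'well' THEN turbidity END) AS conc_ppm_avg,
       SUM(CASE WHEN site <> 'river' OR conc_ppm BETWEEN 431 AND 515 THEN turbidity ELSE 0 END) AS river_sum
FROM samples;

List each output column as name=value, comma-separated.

conc_ppm_avg=38, river_sum=1538

[conc_ppm_avg: conc_ppm >= 477 AND site = 'well']
sample_id=80: ✗
sample_id=81: ✗
sample_id=82: ✗
sample_id=83: ✗
sample_id=84: ✗
sample_id=85: ✗
sample_id=86: ✗
sample_id=87: ✗
sample_id=88: ✗
sample_id=89: ✗
sample_id=90: ✗
sample_id=91: ✗
sample_id=92: ✓ → 38
sample_id=93: ✗
conc_ppm_avg = 38
—
[river_sum: site <> 'river' OR conc_ppm BETWEEN 431 AND 515]
sample_id=80: ✓ → 181
sample_id=81: ✓ → 162
sample_id=82: ✓ → 116
sample_id=83: ✗
sample_id=84: ✗
sample_id=85: ✓ → 26
sample_id=86: ✓ → 126
sample_id=87: ✓ → 168
sample_id=88: ✓ → 195
sample_id=89: ✓ → 147
sample_id=90: ✓ → 133
sample_id=91: ✓ → 98
sample_id=92: ✓ → 38
sample_id=93: ✓ → 148
river_sum = 181 + 162 + 116 + 26 + 126 + 168 + 195 + 147 + 133 + 98 + 38 + 148 = 1538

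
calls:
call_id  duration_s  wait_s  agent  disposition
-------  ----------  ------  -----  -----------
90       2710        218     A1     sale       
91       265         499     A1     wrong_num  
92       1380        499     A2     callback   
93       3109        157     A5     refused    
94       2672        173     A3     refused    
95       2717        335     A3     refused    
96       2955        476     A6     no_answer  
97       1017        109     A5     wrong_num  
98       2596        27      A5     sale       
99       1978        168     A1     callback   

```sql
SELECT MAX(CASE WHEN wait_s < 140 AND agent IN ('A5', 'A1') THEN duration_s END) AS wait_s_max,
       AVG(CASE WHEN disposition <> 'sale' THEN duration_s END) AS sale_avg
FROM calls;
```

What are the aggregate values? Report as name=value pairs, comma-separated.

wait_s_max=2596, sale_avg=2011.625

[wait_s_max: wait_s < 140 AND agent IN ('A5', 'A1')]
call_id=90: ✗
call_id=91: ✗
call_id=92: ✗
call_id=93: ✗
call_id=94: ✗
call_id=95: ✗
call_id=96: ✗
call_id=97: ✓ → 1017
call_id=98: ✓ → 2596
call_id=99: ✗
wait_s_max = MAX(1017, 2596) = 2596
—
[sale_avg: disposition <> 'sale']
call_id=90: ✗
call_id=91: ✓ → 265
call_id=92: ✓ → 1380
call_id=93: ✓ → 3109
call_id=94: ✓ → 2672
call_id=95: ✓ → 2717
call_id=96: ✓ → 2955
call_id=97: ✓ → 1017
call_id=98: ✗
call_id=99: ✓ → 1978
sale_avg = (265 + 1380 + 3109 + 2672 + 2717 + 2955 + 1017 + 1978) / 8 = 2011.625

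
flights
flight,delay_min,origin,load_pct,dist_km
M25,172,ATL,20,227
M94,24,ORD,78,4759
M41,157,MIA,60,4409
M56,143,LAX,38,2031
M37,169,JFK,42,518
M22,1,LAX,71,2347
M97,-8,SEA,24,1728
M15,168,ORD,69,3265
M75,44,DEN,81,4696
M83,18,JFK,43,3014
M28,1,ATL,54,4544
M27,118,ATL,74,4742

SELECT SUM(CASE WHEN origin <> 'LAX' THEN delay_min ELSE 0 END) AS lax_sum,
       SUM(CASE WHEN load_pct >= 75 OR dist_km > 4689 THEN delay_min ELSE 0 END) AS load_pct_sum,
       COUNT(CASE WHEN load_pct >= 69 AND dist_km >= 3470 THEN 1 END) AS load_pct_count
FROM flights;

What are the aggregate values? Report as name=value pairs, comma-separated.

lax_sum=863, load_pct_sum=186, load_pct_count=3

[lax_sum: origin <> 'LAX']
flight=M25: ✓ → 172
flight=M94: ✓ → 24
flight=M41: ✓ → 157
flight=M56: ✗
flight=M37: ✓ → 169
flight=M22: ✗
flight=M97: ✓ → -8
flight=M15: ✓ → 168
flight=M75: ✓ → 44
flight=M83: ✓ → 18
flight=M28: ✓ → 1
flight=M27: ✓ → 118
lax_sum = 172 + 24 + 157 + 169 + -8 + 168 + 44 + 18 + 1 + 118 = 863
—
[load_pct_sum: load_pct >= 75 OR dist_km > 4689]
flight=M25: ✗
flight=M94: ✓ → 24
flight=M41: ✗
flight=M56: ✗
flight=M37: ✗
flight=M22: ✗
flight=M97: ✗
flight=M15: ✗
flight=M75: ✓ → 44
flight=M83: ✗
flight=M28: ✗
flight=M27: ✓ → 118
load_pct_sum = 24 + 44 + 118 = 186
—
[load_pct_count: load_pct >= 69 AND dist_km >= 3470]
flight=M25: ✗
flight=M94: ✓ → 1
flight=M41: ✗
flight=M56: ✗
flight=M37: ✗
flight=M22: ✗
flight=M97: ✗
flight=M15: ✗
flight=M75: ✓ → 1
flight=M83: ✗
flight=M28: ✗
flight=M27: ✓ → 1
load_pct_count = COUNT(1, 1, 1) = 3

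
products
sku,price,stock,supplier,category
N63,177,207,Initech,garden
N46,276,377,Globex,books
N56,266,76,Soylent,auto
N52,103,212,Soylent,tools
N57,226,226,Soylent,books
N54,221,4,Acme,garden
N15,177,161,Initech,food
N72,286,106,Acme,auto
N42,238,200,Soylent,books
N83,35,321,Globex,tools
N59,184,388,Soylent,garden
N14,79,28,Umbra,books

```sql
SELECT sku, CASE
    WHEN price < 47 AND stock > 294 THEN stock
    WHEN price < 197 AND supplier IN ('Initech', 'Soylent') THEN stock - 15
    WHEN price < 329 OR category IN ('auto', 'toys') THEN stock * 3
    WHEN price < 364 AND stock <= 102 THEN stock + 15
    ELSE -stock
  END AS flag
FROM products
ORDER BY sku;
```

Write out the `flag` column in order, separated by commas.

sku=N14: price < 329 OR category IN ('auto', 'toys') → 84
sku=N15: price < 197 AND supplier IN ('Initech', 'Soylent') → 146
sku=N42: price < 329 OR category IN ('auto', 'toys') → 600
sku=N46: price < 329 OR category IN ('auto', 'toys') → 1131
sku=N52: price < 197 AND supplier IN ('Initech', 'Soylent') → 197
sku=N54: price < 329 OR category IN ('auto', 'toys') → 12
sku=N56: price < 329 OR category IN ('auto', 'toys') → 228
sku=N57: price < 329 OR category IN ('auto', 'toys') → 678
sku=N59: price < 197 AND supplier IN ('Initech', 'Soylent') → 373
sku=N63: price < 197 AND supplier IN ('Initech', 'Soylent') → 192
sku=N72: price < 329 OR category IN ('auto', 'toys') → 318
sku=N83: price < 47 AND stock > 294 → 321

84, 146, 600, 1131, 197, 12, 228, 678, 373, 192, 318, 321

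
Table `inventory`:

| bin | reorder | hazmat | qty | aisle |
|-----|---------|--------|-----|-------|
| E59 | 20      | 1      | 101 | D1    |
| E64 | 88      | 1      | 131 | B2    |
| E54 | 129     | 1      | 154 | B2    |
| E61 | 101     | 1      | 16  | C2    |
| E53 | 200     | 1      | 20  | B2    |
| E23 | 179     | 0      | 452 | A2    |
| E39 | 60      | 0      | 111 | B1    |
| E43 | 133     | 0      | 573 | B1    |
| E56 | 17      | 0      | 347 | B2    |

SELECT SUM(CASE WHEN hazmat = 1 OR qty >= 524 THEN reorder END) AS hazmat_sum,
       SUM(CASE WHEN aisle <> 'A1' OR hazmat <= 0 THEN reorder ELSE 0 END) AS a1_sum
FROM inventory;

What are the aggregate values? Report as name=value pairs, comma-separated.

[hazmat_sum: hazmat = 1 OR qty >= 524]
bin=E59: ✓ → 20
bin=E64: ✓ → 88
bin=E54: ✓ → 129
bin=E61: ✓ → 101
bin=E53: ✓ → 200
bin=E23: ✗
bin=E39: ✗
bin=E43: ✓ → 133
bin=E56: ✗
hazmat_sum = 20 + 88 + 129 + 101 + 200 + 133 = 671
—
[a1_sum: aisle <> 'A1' OR hazmat <= 0]
bin=E59: ✓ → 20
bin=E64: ✓ → 88
bin=E54: ✓ → 129
bin=E61: ✓ → 101
bin=E53: ✓ → 200
bin=E23: ✓ → 179
bin=E39: ✓ → 60
bin=E43: ✓ → 133
bin=E56: ✓ → 17
a1_sum = 20 + 88 + 129 + 101 + 200 + 179 + 60 + 133 + 17 = 927

hazmat_sum=671, a1_sum=927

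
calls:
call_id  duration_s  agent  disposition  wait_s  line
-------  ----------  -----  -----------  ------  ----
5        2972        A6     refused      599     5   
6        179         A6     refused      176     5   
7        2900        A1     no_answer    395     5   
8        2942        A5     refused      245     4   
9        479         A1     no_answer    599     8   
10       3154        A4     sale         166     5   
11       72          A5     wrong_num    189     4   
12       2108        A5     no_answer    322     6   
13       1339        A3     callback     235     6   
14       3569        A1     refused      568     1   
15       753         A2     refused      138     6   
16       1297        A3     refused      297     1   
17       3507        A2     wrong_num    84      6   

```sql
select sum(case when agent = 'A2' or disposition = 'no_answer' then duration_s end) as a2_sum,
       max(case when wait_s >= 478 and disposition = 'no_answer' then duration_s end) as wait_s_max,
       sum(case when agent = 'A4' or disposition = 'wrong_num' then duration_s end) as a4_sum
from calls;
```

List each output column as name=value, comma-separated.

a2_sum=9747, wait_s_max=479, a4_sum=6733

[a2_sum: agent = 'A2' or disposition = 'no_answer']
call_id=5: ✗
call_id=6: ✗
call_id=7: ✓ → 2900
call_id=8: ✗
call_id=9: ✓ → 479
call_id=10: ✗
call_id=11: ✗
call_id=12: ✓ → 2108
call_id=13: ✗
call_id=14: ✗
call_id=15: ✓ → 753
call_id=16: ✗
call_id=17: ✓ → 3507
a2_sum = 2900 + 479 + 2108 + 753 + 3507 = 9747
—
[wait_s_max: wait_s >= 478 and disposition = 'no_answer']
call_id=5: ✗
call_id=6: ✗
call_id=7: ✗
call_id=8: ✗
call_id=9: ✓ → 479
call_id=10: ✗
call_id=11: ✗
call_id=12: ✗
call_id=13: ✗
call_id=14: ✗
call_id=15: ✗
call_id=16: ✗
call_id=17: ✗
wait_s_max = MAX(479) = 479
—
[a4_sum: agent = 'A4' or disposition = 'wrong_num']
call_id=5: ✗
call_id=6: ✗
call_id=7: ✗
call_id=8: ✗
call_id=9: ✗
call_id=10: ✓ → 3154
call_id=11: ✓ → 72
call_id=12: ✗
call_id=13: ✗
call_id=14: ✗
call_id=15: ✗
call_id=16: ✗
call_id=17: ✓ → 3507
a4_sum = 3154 + 72 + 3507 = 6733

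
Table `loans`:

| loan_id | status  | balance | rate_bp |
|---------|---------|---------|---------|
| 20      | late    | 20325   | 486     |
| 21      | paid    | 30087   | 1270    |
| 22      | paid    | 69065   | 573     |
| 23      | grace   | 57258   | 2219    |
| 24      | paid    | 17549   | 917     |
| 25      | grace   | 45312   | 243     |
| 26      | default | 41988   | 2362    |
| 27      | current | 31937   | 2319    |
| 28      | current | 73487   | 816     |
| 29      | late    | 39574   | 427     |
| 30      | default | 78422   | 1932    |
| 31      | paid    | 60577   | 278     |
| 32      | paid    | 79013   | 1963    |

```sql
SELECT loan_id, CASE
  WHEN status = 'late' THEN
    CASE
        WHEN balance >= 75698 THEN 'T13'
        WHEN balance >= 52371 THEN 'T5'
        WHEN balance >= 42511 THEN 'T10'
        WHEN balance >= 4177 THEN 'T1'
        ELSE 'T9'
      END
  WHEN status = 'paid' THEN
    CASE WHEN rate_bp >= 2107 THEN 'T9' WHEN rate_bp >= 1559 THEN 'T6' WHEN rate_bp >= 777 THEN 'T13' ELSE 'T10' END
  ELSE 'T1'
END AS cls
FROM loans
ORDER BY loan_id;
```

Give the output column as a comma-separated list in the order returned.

T1, T13, T10, T1, T13, T1, T1, T1, T1, T1, T1, T10, T6

loan_id=20: status='late' → inner[balance >= 4177] → T1
loan_id=21: status='paid' → inner[rate_bp >= 777] → T13
loan_id=22: status='paid' → inner[ELSE] → T10
loan_id=23: status='grace' → outer ELSE → T1
loan_id=24: status='paid' → inner[rate_bp >= 777] → T13
loan_id=25: status='grace' → outer ELSE → T1
loan_id=26: status='default' → outer ELSE → T1
loan_id=27: status='current' → outer ELSE → T1
loan_id=28: status='current' → outer ELSE → T1
loan_id=29: status='late' → inner[balance >= 4177] → T1
loan_id=30: status='default' → outer ELSE → T1
loan_id=31: status='paid' → inner[ELSE] → T10
loan_id=32: status='paid' → inner[rate_bp >= 1559] → T6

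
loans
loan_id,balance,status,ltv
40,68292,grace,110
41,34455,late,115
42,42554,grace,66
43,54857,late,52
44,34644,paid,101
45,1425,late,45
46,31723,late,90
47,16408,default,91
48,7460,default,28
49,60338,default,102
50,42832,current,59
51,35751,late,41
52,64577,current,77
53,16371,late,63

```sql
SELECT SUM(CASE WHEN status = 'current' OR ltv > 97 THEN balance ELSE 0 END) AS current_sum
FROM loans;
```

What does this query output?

loan_id=40: ✓ → 68292
loan_id=41: ✓ → 34455
loan_id=42: ✗
loan_id=43: ✗
loan_id=44: ✓ → 34644
loan_id=45: ✗
loan_id=46: ✗
loan_id=47: ✗
loan_id=48: ✗
loan_id=49: ✓ → 60338
loan_id=50: ✓ → 42832
loan_id=51: ✗
loan_id=52: ✓ → 64577
loan_id=53: ✗
current_sum = 68292 + 34455 + 34644 + 60338 + 42832 + 64577 = 305138

305138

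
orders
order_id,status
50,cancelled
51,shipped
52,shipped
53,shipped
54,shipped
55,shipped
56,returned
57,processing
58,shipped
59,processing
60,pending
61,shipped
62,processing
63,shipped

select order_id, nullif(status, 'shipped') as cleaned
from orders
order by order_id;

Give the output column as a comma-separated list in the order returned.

order_id=50: status=cancelled vs shipped: differ → cancelled
order_id=51: status=shipped vs shipped: equal → NULL
order_id=52: status=shipped vs shipped: equal → NULL
order_id=53: status=shipped vs shipped: equal → NULL
order_id=54: status=shipped vs shipped: equal → NULL
order_id=55: status=shipped vs shipped: equal → NULL
order_id=56: status=returned vs shipped: differ → returned
order_id=57: status=processing vs shipped: differ → processing
order_id=58: status=shipped vs shipped: equal → NULL
order_id=59: status=processing vs shipped: differ → processing
order_id=60: status=pending vs shipped: differ → pending
order_id=61: status=shipped vs shipped: equal → NULL
order_id=62: status=processing vs shipped: differ → processing
order_id=63: status=shipped vs shipped: equal → NULL

cancelled, NULL, NULL, NULL, NULL, NULL, returned, processing, NULL, processing, pending, NULL, processing, NULL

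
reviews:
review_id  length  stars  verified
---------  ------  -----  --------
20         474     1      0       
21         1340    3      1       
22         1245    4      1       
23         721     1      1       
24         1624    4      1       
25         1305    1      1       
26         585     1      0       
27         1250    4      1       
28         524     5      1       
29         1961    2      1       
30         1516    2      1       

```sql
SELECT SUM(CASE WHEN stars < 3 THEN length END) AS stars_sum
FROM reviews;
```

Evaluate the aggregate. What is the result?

review_id=20: ✓ → 474
review_id=21: ✗
review_id=22: ✗
review_id=23: ✓ → 721
review_id=24: ✗
review_id=25: ✓ → 1305
review_id=26: ✓ → 585
review_id=27: ✗
review_id=28: ✗
review_id=29: ✓ → 1961
review_id=30: ✓ → 1516
stars_sum = 474 + 721 + 1305 + 585 + 1961 + 1516 = 6562

6562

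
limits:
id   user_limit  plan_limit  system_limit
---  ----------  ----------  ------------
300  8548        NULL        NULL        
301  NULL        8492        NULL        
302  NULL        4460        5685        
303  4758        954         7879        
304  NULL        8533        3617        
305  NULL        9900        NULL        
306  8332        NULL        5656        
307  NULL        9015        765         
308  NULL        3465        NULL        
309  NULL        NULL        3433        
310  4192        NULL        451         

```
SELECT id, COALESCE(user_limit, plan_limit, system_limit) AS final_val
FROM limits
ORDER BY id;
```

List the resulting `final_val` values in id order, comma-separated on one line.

8548, 8492, 4460, 4758, 8533, 9900, 8332, 9015, 3465, 3433, 4192

id=300: user_limit=8548 → 8548
id=301: user_limit=NULL, plan_limit=8492 → 8492
id=302: user_limit=NULL, plan_limit=4460 → 4460
id=303: user_limit=4758 → 4758
id=304: user_limit=NULL, plan_limit=8533 → 8533
id=305: user_limit=NULL, plan_limit=9900 → 9900
id=306: user_limit=8332 → 8332
id=307: user_limit=NULL, plan_limit=9015 → 9015
id=308: user_limit=NULL, plan_limit=3465 → 3465
id=309: user_limit=NULL, plan_limit=NULL, system_limit=3433 → 3433
id=310: user_limit=4192 → 4192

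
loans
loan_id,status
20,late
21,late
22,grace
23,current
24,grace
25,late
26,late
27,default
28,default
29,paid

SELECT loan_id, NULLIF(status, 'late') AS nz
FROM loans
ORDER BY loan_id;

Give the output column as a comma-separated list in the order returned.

NULL, NULL, grace, current, grace, NULL, NULL, default, default, paid

loan_id=20: status=late vs late: equal → NULL
loan_id=21: status=late vs late: equal → NULL
loan_id=22: status=grace vs late: differ → grace
loan_id=23: status=current vs late: differ → current
loan_id=24: status=grace vs late: differ → grace
loan_id=25: status=late vs late: equal → NULL
loan_id=26: status=late vs late: equal → NULL
loan_id=27: status=default vs late: differ → default
loan_id=28: status=default vs late: differ → default
loan_id=29: status=paid vs late: differ → paid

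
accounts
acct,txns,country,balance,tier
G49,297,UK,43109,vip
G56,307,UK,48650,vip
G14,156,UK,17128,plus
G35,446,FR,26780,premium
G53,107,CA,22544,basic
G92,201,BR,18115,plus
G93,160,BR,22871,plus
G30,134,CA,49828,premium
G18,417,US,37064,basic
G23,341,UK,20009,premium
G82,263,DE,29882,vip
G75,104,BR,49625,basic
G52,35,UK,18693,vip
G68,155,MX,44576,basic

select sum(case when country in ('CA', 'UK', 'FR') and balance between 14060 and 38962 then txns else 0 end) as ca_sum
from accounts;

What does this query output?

1085

acct=G49: ✗
acct=G56: ✗
acct=G14: ✓ → 156
acct=G35: ✓ → 446
acct=G53: ✓ → 107
acct=G92: ✗
acct=G93: ✗
acct=G30: ✗
acct=G18: ✗
acct=G23: ✓ → 341
acct=G82: ✗
acct=G75: ✗
acct=G52: ✓ → 35
acct=G68: ✗
ca_sum = 156 + 446 + 107 + 341 + 35 = 1085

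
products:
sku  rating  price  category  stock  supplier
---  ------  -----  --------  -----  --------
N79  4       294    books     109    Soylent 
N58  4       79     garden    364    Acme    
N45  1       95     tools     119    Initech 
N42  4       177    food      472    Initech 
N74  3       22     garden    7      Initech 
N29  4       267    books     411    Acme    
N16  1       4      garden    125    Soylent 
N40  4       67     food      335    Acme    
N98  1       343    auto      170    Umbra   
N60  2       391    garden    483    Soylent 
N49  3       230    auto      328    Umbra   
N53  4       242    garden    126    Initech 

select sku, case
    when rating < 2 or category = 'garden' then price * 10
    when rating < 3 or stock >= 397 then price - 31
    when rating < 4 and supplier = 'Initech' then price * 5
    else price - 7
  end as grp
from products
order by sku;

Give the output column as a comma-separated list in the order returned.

sku=N16: rating < 2 or category = 'garden' → 40
sku=N29: rating < 3 or stock >= 397 → 236
sku=N40: ELSE → 60
sku=N42: rating < 3 or stock >= 397 → 146
sku=N45: rating < 2 or category = 'garden' → 950
sku=N49: ELSE → 223
sku=N53: rating < 2 or category = 'garden' → 2420
sku=N58: rating < 2 or category = 'garden' → 790
sku=N60: rating < 2 or category = 'garden' → 3910
sku=N74: rating < 2 or category = 'garden' → 220
sku=N79: ELSE → 287
sku=N98: rating < 2 or category = 'garden' → 3430

40, 236, 60, 146, 950, 223, 2420, 790, 3910, 220, 287, 3430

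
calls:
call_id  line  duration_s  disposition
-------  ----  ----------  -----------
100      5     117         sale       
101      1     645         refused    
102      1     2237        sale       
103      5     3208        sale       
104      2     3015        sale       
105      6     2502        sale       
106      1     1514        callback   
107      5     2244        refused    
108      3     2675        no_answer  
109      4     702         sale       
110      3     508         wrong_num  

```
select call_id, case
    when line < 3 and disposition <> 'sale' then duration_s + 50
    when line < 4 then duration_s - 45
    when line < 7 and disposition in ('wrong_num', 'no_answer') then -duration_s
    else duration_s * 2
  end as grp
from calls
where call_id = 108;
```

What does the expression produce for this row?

2630

call_id = 108: line=3, duration_s=2675, disposition=no_answer.
line < 3 and disposition <> 'sale' → false
line < 4 → true → 2630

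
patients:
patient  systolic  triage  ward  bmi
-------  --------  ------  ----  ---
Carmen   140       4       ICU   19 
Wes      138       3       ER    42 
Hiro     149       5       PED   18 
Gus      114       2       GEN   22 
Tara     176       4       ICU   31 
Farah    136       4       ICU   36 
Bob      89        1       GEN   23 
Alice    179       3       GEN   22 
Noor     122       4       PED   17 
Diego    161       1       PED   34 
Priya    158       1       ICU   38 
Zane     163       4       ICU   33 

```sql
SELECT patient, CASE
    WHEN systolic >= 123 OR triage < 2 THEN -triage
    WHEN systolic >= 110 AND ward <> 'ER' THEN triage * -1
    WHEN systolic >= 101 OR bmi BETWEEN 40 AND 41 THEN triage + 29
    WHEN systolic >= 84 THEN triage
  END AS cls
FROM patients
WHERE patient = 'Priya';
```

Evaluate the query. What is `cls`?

patient = Priya: systolic=158, triage=1, ward=ICU, bmi=38.
systolic >= 123 OR triage < 2 → true → -1

-1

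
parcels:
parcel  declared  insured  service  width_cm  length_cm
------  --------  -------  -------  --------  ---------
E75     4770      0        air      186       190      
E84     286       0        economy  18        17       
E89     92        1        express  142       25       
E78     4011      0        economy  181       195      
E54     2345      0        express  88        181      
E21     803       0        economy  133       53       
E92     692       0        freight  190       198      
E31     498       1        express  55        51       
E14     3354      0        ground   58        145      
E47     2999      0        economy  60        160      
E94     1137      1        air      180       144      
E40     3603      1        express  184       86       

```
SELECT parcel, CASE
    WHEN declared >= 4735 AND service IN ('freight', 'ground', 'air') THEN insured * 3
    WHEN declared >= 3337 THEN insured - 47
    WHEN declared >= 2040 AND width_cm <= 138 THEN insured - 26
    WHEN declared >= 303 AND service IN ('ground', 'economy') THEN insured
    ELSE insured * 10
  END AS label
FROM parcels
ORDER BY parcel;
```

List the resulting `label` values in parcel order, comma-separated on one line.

-47, 0, 10, -46, -26, -26, 0, -47, 0, 10, 0, 10

parcel=E14: declared >= 3337 → -47
parcel=E21: declared >= 303 AND service IN ('ground', 'economy') → 0
parcel=E31: ELSE → 10
parcel=E40: declared >= 3337 → -46
parcel=E47: declared >= 2040 AND width_cm <= 138 → -26
parcel=E54: declared >= 2040 AND width_cm <= 138 → -26
parcel=E75: declared >= 4735 AND service IN ('freight', 'ground', 'air') → 0
parcel=E78: declared >= 3337 → -47
parcel=E84: ELSE → 0
parcel=E89: ELSE → 10
parcel=E92: ELSE → 0
parcel=E94: ELSE → 10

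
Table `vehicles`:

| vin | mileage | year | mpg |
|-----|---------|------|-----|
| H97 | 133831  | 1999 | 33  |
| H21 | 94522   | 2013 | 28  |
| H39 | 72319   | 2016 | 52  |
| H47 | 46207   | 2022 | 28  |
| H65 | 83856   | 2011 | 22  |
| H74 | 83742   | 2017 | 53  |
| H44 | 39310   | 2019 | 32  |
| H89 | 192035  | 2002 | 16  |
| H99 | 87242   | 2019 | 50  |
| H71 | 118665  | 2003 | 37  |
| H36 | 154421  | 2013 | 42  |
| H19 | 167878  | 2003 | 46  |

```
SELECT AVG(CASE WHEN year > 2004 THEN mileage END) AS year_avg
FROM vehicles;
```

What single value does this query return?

82702.375

vin=H97: ✗
vin=H21: ✓ → 94522
vin=H39: ✓ → 72319
vin=H47: ✓ → 46207
vin=H65: ✓ → 83856
vin=H74: ✓ → 83742
vin=H44: ✓ → 39310
vin=H89: ✗
vin=H99: ✓ → 87242
vin=H71: ✗
vin=H36: ✓ → 154421
vin=H19: ✗
year_avg = (94522 + 72319 + 46207 + 83856 + 83742 + 39310 + 87242 + 154421) / 8 = 82702.375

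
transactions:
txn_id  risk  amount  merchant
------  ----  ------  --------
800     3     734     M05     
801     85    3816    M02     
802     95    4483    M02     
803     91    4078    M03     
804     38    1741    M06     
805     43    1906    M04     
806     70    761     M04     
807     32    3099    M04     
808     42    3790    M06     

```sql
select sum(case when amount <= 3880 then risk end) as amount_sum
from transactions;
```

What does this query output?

313

txn_id=800: ✓ → 3
txn_id=801: ✓ → 85
txn_id=802: ✗
txn_id=803: ✗
txn_id=804: ✓ → 38
txn_id=805: ✓ → 43
txn_id=806: ✓ → 70
txn_id=807: ✓ → 32
txn_id=808: ✓ → 42
amount_sum = 3 + 85 + 38 + 43 + 70 + 32 + 42 = 313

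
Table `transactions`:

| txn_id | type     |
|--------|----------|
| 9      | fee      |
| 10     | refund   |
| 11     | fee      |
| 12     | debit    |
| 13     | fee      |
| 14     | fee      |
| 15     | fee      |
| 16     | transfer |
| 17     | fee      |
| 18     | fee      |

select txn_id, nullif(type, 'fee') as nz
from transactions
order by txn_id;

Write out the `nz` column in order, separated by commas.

txn_id=9: type=fee vs fee: equal → NULL
txn_id=10: type=refund vs fee: differ → refund
txn_id=11: type=fee vs fee: equal → NULL
txn_id=12: type=debit vs fee: differ → debit
txn_id=13: type=fee vs fee: equal → NULL
txn_id=14: type=fee vs fee: equal → NULL
txn_id=15: type=fee vs fee: equal → NULL
txn_id=16: type=transfer vs fee: differ → transfer
txn_id=17: type=fee vs fee: equal → NULL
txn_id=18: type=fee vs fee: equal → NULL

NULL, refund, NULL, debit, NULL, NULL, NULL, transfer, NULL, NULL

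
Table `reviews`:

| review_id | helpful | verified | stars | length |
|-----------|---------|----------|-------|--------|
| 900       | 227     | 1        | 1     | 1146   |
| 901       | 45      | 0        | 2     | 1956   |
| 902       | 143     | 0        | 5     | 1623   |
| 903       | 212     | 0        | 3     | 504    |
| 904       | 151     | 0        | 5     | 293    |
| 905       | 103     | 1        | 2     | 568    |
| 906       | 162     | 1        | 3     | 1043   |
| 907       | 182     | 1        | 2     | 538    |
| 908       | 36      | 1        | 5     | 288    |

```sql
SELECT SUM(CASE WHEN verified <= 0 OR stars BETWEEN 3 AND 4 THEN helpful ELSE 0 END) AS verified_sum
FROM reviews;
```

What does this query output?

713

review_id=900: ✗
review_id=901: ✓ → 45
review_id=902: ✓ → 143
review_id=903: ✓ → 212
review_id=904: ✓ → 151
review_id=905: ✗
review_id=906: ✓ → 162
review_id=907: ✗
review_id=908: ✗
verified_sum = 45 + 143 + 212 + 151 + 162 = 713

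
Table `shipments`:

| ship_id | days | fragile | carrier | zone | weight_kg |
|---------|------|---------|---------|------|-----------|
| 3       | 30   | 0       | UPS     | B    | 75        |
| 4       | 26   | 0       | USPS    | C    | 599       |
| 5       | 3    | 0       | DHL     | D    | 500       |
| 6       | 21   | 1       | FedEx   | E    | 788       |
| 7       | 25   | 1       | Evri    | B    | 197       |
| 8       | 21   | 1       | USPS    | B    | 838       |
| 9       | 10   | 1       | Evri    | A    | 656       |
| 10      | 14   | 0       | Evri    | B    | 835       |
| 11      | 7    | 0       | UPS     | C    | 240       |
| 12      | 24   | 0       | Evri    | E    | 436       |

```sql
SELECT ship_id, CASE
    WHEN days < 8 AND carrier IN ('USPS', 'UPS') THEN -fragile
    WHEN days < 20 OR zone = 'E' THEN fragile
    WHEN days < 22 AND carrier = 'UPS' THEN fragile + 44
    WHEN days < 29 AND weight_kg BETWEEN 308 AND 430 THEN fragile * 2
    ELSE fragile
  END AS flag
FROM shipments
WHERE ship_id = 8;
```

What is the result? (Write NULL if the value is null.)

ship_id = 8: days=21, fragile=1, carrier=USPS, zone=B, weight_kg=838.
days < 8 AND carrier IN ('USPS', 'UPS') → false
days < 20 OR zone = 'E' → false
days < 22 AND carrier = 'UPS' → false
days < 29 AND weight_kg BETWEEN 308 AND 430 → false
No prior WHEN matched → ELSE → 1

1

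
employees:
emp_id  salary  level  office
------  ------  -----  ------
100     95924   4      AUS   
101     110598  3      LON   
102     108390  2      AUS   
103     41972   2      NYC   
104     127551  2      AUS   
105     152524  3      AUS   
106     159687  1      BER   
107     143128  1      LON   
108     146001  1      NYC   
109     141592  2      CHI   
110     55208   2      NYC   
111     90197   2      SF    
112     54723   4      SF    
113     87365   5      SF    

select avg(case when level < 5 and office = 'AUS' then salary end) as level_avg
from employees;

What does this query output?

emp_id=100: ✓ → 95924
emp_id=101: ✗
emp_id=102: ✓ → 108390
emp_id=103: ✗
emp_id=104: ✓ → 127551
emp_id=105: ✓ → 152524
emp_id=106: ✗
emp_id=107: ✗
emp_id=108: ✗
emp_id=109: ✗
emp_id=110: ✗
emp_id=111: ✗
emp_id=112: ✗
emp_id=113: ✗
level_avg = (95924 + 108390 + 127551 + 152524) / 4 = 121097.25

121097.25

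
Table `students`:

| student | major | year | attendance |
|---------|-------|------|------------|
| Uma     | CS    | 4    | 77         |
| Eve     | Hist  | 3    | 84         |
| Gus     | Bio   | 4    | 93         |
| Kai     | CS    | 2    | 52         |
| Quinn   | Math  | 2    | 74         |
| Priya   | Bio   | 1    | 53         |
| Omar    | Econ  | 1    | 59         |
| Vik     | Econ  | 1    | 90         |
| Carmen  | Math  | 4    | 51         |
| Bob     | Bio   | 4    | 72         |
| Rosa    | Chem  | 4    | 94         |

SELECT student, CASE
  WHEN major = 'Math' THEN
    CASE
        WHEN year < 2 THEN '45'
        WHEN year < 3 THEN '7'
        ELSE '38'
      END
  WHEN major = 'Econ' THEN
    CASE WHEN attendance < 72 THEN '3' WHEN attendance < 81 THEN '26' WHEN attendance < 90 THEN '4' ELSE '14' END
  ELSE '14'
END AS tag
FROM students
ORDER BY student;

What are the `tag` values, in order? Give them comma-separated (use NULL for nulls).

14, 38, 14, 14, 14, 3, 14, 7, 14, 14, 14

student=Bob: major='Bio' → outer ELSE → 14
student=Carmen: major='Math' → inner[ELSE] → 38
student=Eve: major='Hist' → outer ELSE → 14
student=Gus: major='Bio' → outer ELSE → 14
student=Kai: major='CS' → outer ELSE → 14
student=Omar: major='Econ' → inner[attendance < 72] → 3
student=Priya: major='Bio' → outer ELSE → 14
student=Quinn: major='Math' → inner[year < 3] → 7
student=Rosa: major='Chem' → outer ELSE → 14
student=Uma: major='CS' → outer ELSE → 14
student=Vik: major='Econ' → inner[ELSE] → 14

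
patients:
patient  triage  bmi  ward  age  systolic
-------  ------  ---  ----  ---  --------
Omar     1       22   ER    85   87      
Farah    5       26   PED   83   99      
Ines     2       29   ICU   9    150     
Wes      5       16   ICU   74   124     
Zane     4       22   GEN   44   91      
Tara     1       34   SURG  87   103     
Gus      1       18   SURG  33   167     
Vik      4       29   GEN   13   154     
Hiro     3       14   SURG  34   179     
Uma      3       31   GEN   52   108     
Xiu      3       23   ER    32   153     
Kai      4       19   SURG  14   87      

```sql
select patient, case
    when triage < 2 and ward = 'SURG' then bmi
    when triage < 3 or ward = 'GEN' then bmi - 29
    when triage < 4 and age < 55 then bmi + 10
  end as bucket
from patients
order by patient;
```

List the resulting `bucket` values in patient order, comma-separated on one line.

patient=Farah: (no match → NULL) → NULL
patient=Gus: triage < 2 and ward = 'SURG' → 18
patient=Hiro: triage < 4 and age < 55 → 24
patient=Ines: triage < 3 or ward = 'GEN' → 0
patient=Kai: (no match → NULL) → NULL
patient=Omar: triage < 3 or ward = 'GEN' → -7
patient=Tara: triage < 2 and ward = 'SURG' → 34
patient=Uma: triage < 3 or ward = 'GEN' → 2
patient=Vik: triage < 3 or ward = 'GEN' → 0
patient=Wes: (no match → NULL) → NULL
patient=Xiu: triage < 4 and age < 55 → 33
patient=Zane: triage < 3 or ward = 'GEN' → -7

NULL, 18, 24, 0, NULL, -7, 34, 2, 0, NULL, 33, -7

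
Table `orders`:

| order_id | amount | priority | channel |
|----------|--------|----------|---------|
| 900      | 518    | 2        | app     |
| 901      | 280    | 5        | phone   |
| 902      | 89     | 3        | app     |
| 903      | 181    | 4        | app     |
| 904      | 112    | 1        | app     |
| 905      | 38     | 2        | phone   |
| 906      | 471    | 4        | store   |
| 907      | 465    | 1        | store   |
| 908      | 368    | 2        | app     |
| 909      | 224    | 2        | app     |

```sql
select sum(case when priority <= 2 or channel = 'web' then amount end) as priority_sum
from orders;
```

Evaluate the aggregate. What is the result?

1725

order_id=900: ✓ → 518
order_id=901: ✗
order_id=902: ✗
order_id=903: ✗
order_id=904: ✓ → 112
order_id=905: ✓ → 38
order_id=906: ✗
order_id=907: ✓ → 465
order_id=908: ✓ → 368
order_id=909: ✓ → 224
priority_sum = 518 + 112 + 38 + 465 + 368 + 224 = 1725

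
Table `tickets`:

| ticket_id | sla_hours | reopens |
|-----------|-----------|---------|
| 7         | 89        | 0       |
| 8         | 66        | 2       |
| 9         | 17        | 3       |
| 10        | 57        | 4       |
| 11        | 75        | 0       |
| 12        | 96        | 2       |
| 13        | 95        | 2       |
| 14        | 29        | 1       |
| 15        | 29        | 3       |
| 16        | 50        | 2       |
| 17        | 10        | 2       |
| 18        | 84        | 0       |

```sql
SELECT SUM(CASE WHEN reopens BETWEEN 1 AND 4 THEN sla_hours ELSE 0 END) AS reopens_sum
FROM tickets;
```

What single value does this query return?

449

ticket_id=7: ✗
ticket_id=8: ✓ → 66
ticket_id=9: ✓ → 17
ticket_id=10: ✓ → 57
ticket_id=11: ✗
ticket_id=12: ✓ → 96
ticket_id=13: ✓ → 95
ticket_id=14: ✓ → 29
ticket_id=15: ✓ → 29
ticket_id=16: ✓ → 50
ticket_id=17: ✓ → 10
ticket_id=18: ✗
reopens_sum = 66 + 17 + 57 + 96 + 95 + 29 + 29 + 50 + 10 = 449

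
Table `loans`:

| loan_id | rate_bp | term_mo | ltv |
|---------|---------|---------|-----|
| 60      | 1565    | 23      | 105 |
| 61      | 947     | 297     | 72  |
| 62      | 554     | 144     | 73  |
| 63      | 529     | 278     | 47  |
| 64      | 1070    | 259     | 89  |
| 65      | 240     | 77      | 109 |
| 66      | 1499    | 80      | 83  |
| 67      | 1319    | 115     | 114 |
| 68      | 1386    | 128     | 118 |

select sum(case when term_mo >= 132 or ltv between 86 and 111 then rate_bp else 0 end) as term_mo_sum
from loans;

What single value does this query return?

loan_id=60: ✓ → 1565
loan_id=61: ✓ → 947
loan_id=62: ✓ → 554
loan_id=63: ✓ → 529
loan_id=64: ✓ → 1070
loan_id=65: ✓ → 240
loan_id=66: ✗
loan_id=67: ✗
loan_id=68: ✗
term_mo_sum = 1565 + 947 + 554 + 529 + 1070 + 240 = 4905

4905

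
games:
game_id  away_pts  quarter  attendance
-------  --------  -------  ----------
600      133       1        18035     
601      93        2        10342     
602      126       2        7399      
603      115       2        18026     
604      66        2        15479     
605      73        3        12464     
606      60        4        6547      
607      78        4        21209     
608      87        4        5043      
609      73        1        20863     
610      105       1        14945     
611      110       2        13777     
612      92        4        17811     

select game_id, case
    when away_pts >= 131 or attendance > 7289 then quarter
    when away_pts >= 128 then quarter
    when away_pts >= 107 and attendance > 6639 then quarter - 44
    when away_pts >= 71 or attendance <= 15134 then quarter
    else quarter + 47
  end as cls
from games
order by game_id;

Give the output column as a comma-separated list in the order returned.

1, 2, 2, 2, 2, 3, 4, 4, 4, 1, 1, 2, 4

game_id=600: away_pts >= 131 or attendance > 7289 → 1
game_id=601: away_pts >= 131 or attendance > 7289 → 2
game_id=602: away_pts >= 131 or attendance > 7289 → 2
game_id=603: away_pts >= 131 or attendance > 7289 → 2
game_id=604: away_pts >= 131 or attendance > 7289 → 2
game_id=605: away_pts >= 131 or attendance > 7289 → 3
game_id=606: away_pts >= 71 or attendance <= 15134 → 4
game_id=607: away_pts >= 131 or attendance > 7289 → 4
game_id=608: away_pts >= 71 or attendance <= 15134 → 4
game_id=609: away_pts >= 131 or attendance > 7289 → 1
game_id=610: away_pts >= 131 or attendance > 7289 → 1
game_id=611: away_pts >= 131 or attendance > 7289 → 2
game_id=612: away_pts >= 131 or attendance > 7289 → 4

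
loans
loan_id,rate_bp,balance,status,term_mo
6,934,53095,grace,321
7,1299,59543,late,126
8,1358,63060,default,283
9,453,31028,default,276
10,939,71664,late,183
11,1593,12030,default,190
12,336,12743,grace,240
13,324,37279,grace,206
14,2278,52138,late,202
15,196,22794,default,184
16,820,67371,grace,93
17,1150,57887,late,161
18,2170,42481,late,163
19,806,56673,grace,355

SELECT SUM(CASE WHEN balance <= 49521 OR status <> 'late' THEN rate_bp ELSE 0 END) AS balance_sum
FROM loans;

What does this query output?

loan_id=6: ✓ → 934
loan_id=7: ✗
loan_id=8: ✓ → 1358
loan_id=9: ✓ → 453
loan_id=10: ✗
loan_id=11: ✓ → 1593
loan_id=12: ✓ → 336
loan_id=13: ✓ → 324
loan_id=14: ✗
loan_id=15: ✓ → 196
loan_id=16: ✓ → 820
loan_id=17: ✗
loan_id=18: ✓ → 2170
loan_id=19: ✓ → 806
balance_sum = 934 + 1358 + 453 + 1593 + 336 + 324 + 196 + 820 + 2170 + 806 = 8990

8990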